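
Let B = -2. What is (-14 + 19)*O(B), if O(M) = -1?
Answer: -5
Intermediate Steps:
(-14 + 19)*O(B) = (-14 + 19)*(-1) = 5*(-1) = -5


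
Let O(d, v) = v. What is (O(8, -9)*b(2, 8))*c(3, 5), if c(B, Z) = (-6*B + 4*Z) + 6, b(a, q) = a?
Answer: -144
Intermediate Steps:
c(B, Z) = 6 - 6*B + 4*Z
(O(8, -9)*b(2, 8))*c(3, 5) = (-9*2)*(6 - 6*3 + 4*5) = -18*(6 - 18 + 20) = -18*8 = -144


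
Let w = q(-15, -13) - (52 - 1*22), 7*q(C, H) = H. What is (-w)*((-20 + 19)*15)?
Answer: -3345/7 ≈ -477.86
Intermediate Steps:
q(C, H) = H/7
w = -223/7 (w = (⅐)*(-13) - (52 - 1*22) = -13/7 - (52 - 22) = -13/7 - 1*30 = -13/7 - 30 = -223/7 ≈ -31.857)
(-w)*((-20 + 19)*15) = (-1*(-223/7))*((-20 + 19)*15) = 223*(-1*15)/7 = (223/7)*(-15) = -3345/7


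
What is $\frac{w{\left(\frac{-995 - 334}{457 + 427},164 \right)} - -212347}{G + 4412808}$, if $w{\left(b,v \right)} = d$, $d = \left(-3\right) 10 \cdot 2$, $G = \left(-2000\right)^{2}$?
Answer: $\frac{212287}{8412808} \approx 0.025234$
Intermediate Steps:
$G = 4000000$
$d = -60$ ($d = \left(-30\right) 2 = -60$)
$w{\left(b,v \right)} = -60$
$\frac{w{\left(\frac{-995 - 334}{457 + 427},164 \right)} - -212347}{G + 4412808} = \frac{-60 - -212347}{4000000 + 4412808} = \frac{-60 + \left(212660 - 313\right)}{8412808} = \left(-60 + 212347\right) \frac{1}{8412808} = 212287 \cdot \frac{1}{8412808} = \frac{212287}{8412808}$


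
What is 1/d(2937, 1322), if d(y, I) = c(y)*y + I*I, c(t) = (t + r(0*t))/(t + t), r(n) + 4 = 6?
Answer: 2/3498307 ≈ 5.7170e-7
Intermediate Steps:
r(n) = 2 (r(n) = -4 + 6 = 2)
c(t) = (2 + t)/(2*t) (c(t) = (t + 2)/(t + t) = (2 + t)/((2*t)) = (2 + t)*(1/(2*t)) = (2 + t)/(2*t))
d(y, I) = 1 + I² + y/2 (d(y, I) = ((2 + y)/(2*y))*y + I*I = (1 + y/2) + I² = 1 + I² + y/2)
1/d(2937, 1322) = 1/(1 + 1322² + (½)*2937) = 1/(1 + 1747684 + 2937/2) = 1/(3498307/2) = 2/3498307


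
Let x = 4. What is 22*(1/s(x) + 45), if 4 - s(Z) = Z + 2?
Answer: 979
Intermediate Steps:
s(Z) = 2 - Z (s(Z) = 4 - (Z + 2) = 4 - (2 + Z) = 4 + (-2 - Z) = 2 - Z)
22*(1/s(x) + 45) = 22*(1/(2 - 1*4) + 45) = 22*(1/(2 - 4) + 45) = 22*(1/(-2) + 45) = 22*(-½ + 45) = 22*(89/2) = 979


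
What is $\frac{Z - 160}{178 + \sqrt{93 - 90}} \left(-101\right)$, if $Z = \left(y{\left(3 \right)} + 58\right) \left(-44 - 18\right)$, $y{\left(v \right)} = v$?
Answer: $\frac{70869276}{31681} - \frac{398142 \sqrt{3}}{31681} \approx 2215.2$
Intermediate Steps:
$Z = -3782$ ($Z = \left(3 + 58\right) \left(-44 - 18\right) = 61 \left(-62\right) = -3782$)
$\frac{Z - 160}{178 + \sqrt{93 - 90}} \left(-101\right) = \frac{-3782 - 160}{178 + \sqrt{93 - 90}} \left(-101\right) = - \frac{3942}{178 + \sqrt{3}} \left(-101\right) = \frac{398142}{178 + \sqrt{3}}$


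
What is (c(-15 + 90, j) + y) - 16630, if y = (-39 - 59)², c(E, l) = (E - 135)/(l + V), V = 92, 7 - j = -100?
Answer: -1398234/199 ≈ -7026.3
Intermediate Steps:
j = 107 (j = 7 - 1*(-100) = 7 + 100 = 107)
c(E, l) = (-135 + E)/(92 + l) (c(E, l) = (E - 135)/(l + 92) = (-135 + E)/(92 + l))
y = 9604 (y = (-98)² = 9604)
(c(-15 + 90, j) + y) - 16630 = ((-135 + (-15 + 90))/(92 + 107) + 9604) - 16630 = ((-135 + 75)/199 + 9604) - 16630 = ((1/199)*(-60) + 9604) - 16630 = (-60/199 + 9604) - 16630 = 1911136/199 - 16630 = -1398234/199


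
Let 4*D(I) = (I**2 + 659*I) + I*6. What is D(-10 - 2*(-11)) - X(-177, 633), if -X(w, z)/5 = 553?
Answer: 4796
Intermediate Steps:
D(I) = I**2/4 + 665*I/4 (D(I) = ((I**2 + 659*I) + I*6)/4 = ((I**2 + 659*I) + 6*I)/4 = (I**2 + 665*I)/4 = I**2/4 + 665*I/4)
X(w, z) = -2765 (X(w, z) = -5*553 = -2765)
D(-10 - 2*(-11)) - X(-177, 633) = (-10 - 2*(-11))*(665 + (-10 - 2*(-11)))/4 - 1*(-2765) = (-10 + 22)*(665 + (-10 + 22))/4 + 2765 = (1/4)*12*(665 + 12) + 2765 = (1/4)*12*677 + 2765 = 2031 + 2765 = 4796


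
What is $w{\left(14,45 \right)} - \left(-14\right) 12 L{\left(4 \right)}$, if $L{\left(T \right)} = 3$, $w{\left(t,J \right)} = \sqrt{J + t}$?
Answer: $504 + \sqrt{59} \approx 511.68$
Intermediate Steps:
$w{\left(14,45 \right)} - \left(-14\right) 12 L{\left(4 \right)} = \sqrt{45 + 14} - \left(-14\right) 12 \cdot 3 = \sqrt{59} - \left(-168\right) 3 = \sqrt{59} - -504 = \sqrt{59} + 504 = 504 + \sqrt{59}$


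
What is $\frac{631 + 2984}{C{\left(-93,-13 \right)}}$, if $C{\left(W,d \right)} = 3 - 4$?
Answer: $-3615$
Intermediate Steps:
$C{\left(W,d \right)} = -1$ ($C{\left(W,d \right)} = 3 - 4 = -1$)
$\frac{631 + 2984}{C{\left(-93,-13 \right)}} = \frac{631 + 2984}{-1} = 3615 \left(-1\right) = -3615$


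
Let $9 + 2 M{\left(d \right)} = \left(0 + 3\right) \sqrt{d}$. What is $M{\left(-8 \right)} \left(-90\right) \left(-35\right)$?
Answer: $-14175 + 9450 i \sqrt{2} \approx -14175.0 + 13364.0 i$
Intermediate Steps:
$M{\left(d \right)} = - \frac{9}{2} + \frac{3 \sqrt{d}}{2}$ ($M{\left(d \right)} = - \frac{9}{2} + \frac{\left(0 + 3\right) \sqrt{d}}{2} = - \frac{9}{2} + \frac{3 \sqrt{d}}{2}$)
$M{\left(-8 \right)} \left(-90\right) \left(-35\right) = \left(- \frac{9}{2} + \frac{3 \sqrt{-8}}{2}\right) \left(-90\right) \left(-35\right) = \left(- \frac{9}{2} + \frac{3 \cdot 2 i \sqrt{2}}{2}\right) \left(-90\right) \left(-35\right) = \left(- \frac{9}{2} + 3 i \sqrt{2}\right) \left(-90\right) \left(-35\right) = \left(405 - 270 i \sqrt{2}\right) \left(-35\right) = -14175 + 9450 i \sqrt{2}$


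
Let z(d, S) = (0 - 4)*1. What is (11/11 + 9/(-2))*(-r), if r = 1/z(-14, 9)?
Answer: -7/8 ≈ -0.87500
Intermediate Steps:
z(d, S) = -4 (z(d, S) = -4*1 = -4)
r = -¼ (r = 1/(-4) = -¼ ≈ -0.25000)
(11/11 + 9/(-2))*(-r) = (11/11 + 9/(-2))*(-1*(-¼)) = (11*(1/11) + 9*(-½))*(¼) = (1 - 9/2)*(¼) = -7/2*¼ = -7/8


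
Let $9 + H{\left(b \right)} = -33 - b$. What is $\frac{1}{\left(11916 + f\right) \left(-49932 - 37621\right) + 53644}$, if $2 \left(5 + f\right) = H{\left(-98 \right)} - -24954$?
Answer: $- \frac{1}{2137640404} \approx -4.6781 \cdot 10^{-10}$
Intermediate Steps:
$H{\left(b \right)} = -42 - b$ ($H{\left(b \right)} = -9 - \left(33 + b\right) = -42 - b$)
$f = 12500$ ($f = -5 + \frac{\left(-42 - -98\right) - -24954}{2} = -5 + \frac{\left(-42 + 98\right) + 24954}{2} = -5 + \frac{56 + 24954}{2} = -5 + \frac{1}{2} \cdot 25010 = -5 + 12505 = 12500$)
$\frac{1}{\left(11916 + f\right) \left(-49932 - 37621\right) + 53644} = \frac{1}{\left(11916 + 12500\right) \left(-49932 - 37621\right) + 53644} = \frac{1}{24416 \left(-87553\right) + 53644} = \frac{1}{-2137694048 + 53644} = \frac{1}{-2137640404} = - \frac{1}{2137640404}$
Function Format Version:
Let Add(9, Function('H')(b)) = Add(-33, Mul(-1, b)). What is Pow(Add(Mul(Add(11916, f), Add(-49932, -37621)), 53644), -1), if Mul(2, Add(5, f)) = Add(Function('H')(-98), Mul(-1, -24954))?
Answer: Rational(-1, 2137640404) ≈ -4.6781e-10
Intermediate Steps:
Function('H')(b) = Add(-42, Mul(-1, b)) (Function('H')(b) = Add(-9, Add(-33, Mul(-1, b))) = Add(-42, Mul(-1, b)))
f = 12500 (f = Add(-5, Mul(Rational(1, 2), Add(Add(-42, Mul(-1, -98)), Mul(-1, -24954)))) = Add(-5, Mul(Rational(1, 2), Add(Add(-42, 98), 24954))) = Add(-5, Mul(Rational(1, 2), Add(56, 24954))) = Add(-5, Mul(Rational(1, 2), 25010)) = Add(-5, 12505) = 12500)
Pow(Add(Mul(Add(11916, f), Add(-49932, -37621)), 53644), -1) = Pow(Add(Mul(Add(11916, 12500), Add(-49932, -37621)), 53644), -1) = Pow(Add(Mul(24416, -87553), 53644), -1) = Pow(Add(-2137694048, 53644), -1) = Pow(-2137640404, -1) = Rational(-1, 2137640404)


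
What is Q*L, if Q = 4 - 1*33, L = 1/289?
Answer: -29/289 ≈ -0.10035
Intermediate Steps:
L = 1/289 ≈ 0.0034602
Q = -29 (Q = 4 - 33 = -29)
Q*L = -29*1/289 = -29/289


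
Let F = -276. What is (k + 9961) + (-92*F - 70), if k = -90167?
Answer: -54884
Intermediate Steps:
(k + 9961) + (-92*F - 70) = (-90167 + 9961) + (-92*(-276) - 70) = -80206 + (25392 - 70) = -80206 + 25322 = -54884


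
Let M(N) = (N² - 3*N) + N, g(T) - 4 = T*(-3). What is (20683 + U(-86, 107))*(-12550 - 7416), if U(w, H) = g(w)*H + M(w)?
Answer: -1123786310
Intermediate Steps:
g(T) = 4 - 3*T (g(T) = 4 + T*(-3) = 4 - 3*T)
M(N) = N² - 2*N
U(w, H) = H*(4 - 3*w) + w*(-2 + w) (U(w, H) = (4 - 3*w)*H + w*(-2 + w) = H*(4 - 3*w) + w*(-2 + w))
(20683 + U(-86, 107))*(-12550 - 7416) = (20683 + (-86*(-2 - 86) - 1*107*(-4 + 3*(-86))))*(-12550 - 7416) = (20683 + (-86*(-88) - 1*107*(-4 - 258)))*(-19966) = (20683 + (7568 - 1*107*(-262)))*(-19966) = (20683 + (7568 + 28034))*(-19966) = (20683 + 35602)*(-19966) = 56285*(-19966) = -1123786310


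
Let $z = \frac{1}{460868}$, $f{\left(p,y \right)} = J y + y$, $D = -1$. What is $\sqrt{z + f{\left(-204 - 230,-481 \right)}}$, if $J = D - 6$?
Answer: $\frac{\sqrt{182218911713}}{7946} \approx 53.721$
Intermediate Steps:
$J = -7$ ($J = -1 - 6 = -7$)
$f{\left(p,y \right)} = - 6 y$ ($f{\left(p,y \right)} = - 7 y + y = - 6 y$)
$z = \frac{1}{460868} \approx 2.1698 \cdot 10^{-6}$
$\sqrt{z + f{\left(-204 - 230,-481 \right)}} = \sqrt{\frac{1}{460868} - -2886} = \sqrt{\frac{1}{460868} + 2886} = \sqrt{\frac{1330065049}{460868}} = \frac{\sqrt{182218911713}}{7946}$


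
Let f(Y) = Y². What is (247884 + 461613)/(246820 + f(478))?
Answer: 709497/475304 ≈ 1.4927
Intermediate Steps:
(247884 + 461613)/(246820 + f(478)) = (247884 + 461613)/(246820 + 478²) = 709497/(246820 + 228484) = 709497/475304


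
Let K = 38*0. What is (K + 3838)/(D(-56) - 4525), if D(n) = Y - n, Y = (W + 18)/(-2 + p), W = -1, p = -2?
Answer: -15352/17893 ≈ -0.85799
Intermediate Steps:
Y = -17/4 (Y = (-1 + 18)/(-2 - 2) = 17/(-4) = 17*(-1/4) = -17/4 ≈ -4.2500)
D(n) = -17/4 - n
K = 0
(K + 3838)/(D(-56) - 4525) = (0 + 3838)/((-17/4 - 1*(-56)) - 4525) = 3838/((-17/4 + 56) - 4525) = 3838/(207/4 - 4525) = 3838/(-17893/4) = 3838*(-4/17893) = -15352/17893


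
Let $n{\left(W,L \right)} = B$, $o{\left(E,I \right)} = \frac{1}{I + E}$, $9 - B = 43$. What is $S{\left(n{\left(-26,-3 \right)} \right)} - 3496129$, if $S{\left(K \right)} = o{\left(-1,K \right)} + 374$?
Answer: $- \frac{122351426}{35} \approx -3.4958 \cdot 10^{6}$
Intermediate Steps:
$B = -34$ ($B = 9 - 43 = -34$)
$o{\left(E,I \right)} = \frac{1}{E + I}$
$n{\left(W,L \right)} = -34$
$S{\left(K \right)} = 374 + \frac{1}{-1 + K}$ ($S{\left(K \right)} = \frac{1}{-1 + K} + 374 = 374 + \frac{1}{-1 + K}$)
$S{\left(n{\left(-26,-3 \right)} \right)} - 3496129 = \frac{-373 + 374 \left(-34\right)}{-1 - 34} - 3496129 = \frac{-373 - 12716}{-35} - 3496129 = \left(- \frac{1}{35}\right) \left(-13089\right) - 3496129 = \frac{13089}{35} - 3496129 = - \frac{122351426}{35}$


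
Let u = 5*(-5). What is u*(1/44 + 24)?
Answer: -26425/44 ≈ -600.57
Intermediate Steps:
u = -25
u*(1/44 + 24) = -25*(1/44 + 24) = -25*1057/44 = -26425/44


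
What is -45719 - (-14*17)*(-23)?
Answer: -51193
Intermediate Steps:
-45719 - (-14*17)*(-23) = -45719 - (-238)*(-23) = -45719 - 1*5474 = -45719 - 5474 = -51193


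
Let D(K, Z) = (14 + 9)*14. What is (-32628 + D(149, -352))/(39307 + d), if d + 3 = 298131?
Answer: -32306/337435 ≈ -0.095740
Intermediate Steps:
D(K, Z) = 322 (D(K, Z) = 23*14 = 322)
d = 298128 (d = -3 + 298131 = 298128)
(-32628 + D(149, -352))/(39307 + d) = (-32628 + 322)/(39307 + 298128) = -32306/337435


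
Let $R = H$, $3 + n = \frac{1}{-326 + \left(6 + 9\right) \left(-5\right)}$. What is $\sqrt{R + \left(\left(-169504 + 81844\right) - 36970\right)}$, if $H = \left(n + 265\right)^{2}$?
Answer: $\frac{11 i \sqrt{74403429}}{401} \approx 236.62 i$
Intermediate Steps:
$n = - \frac{1204}{401}$ ($n = -3 + \frac{1}{-326 + \left(6 + 9\right) \left(-5\right)} = -3 + \frac{1}{-326 + 15 \left(-5\right)} = -3 + \frac{1}{-326 - 75} = -3 + \frac{1}{-401} = -3 - \frac{1}{401} = - \frac{1204}{401} \approx -3.0025$)
$H = \frac{11037813721}{160801}$ ($H = \left(- \frac{1204}{401} + 265\right)^{2} = \left(\frac{105061}{401}\right)^{2} = \frac{11037813721}{160801} \approx 68643.0$)
$R = \frac{11037813721}{160801} \approx 68643.0$
$\sqrt{R + \left(\left(-169504 + 81844\right) - 36970\right)} = \sqrt{\frac{11037813721}{160801} + \left(\left(-169504 + 81844\right) - 36970\right)} = \sqrt{\frac{11037813721}{160801} - 124630} = \sqrt{- \frac{9002814909}{160801}} = \frac{11 i \sqrt{74403429}}{401}$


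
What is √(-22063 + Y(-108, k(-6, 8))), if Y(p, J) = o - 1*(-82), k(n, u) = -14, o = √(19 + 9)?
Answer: √(-21981 + 2*√7) ≈ 148.24*I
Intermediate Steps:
o = 2*√7 (o = √28 = 2*√7 ≈ 5.2915)
Y(p, J) = 82 + 2*√7 (Y(p, J) = 2*√7 - 1*(-82) = 2*√7 + 82 = 82 + 2*√7)
√(-22063 + Y(-108, k(-6, 8))) = √(-22063 + (82 + 2*√7)) = √(-21981 + 2*√7)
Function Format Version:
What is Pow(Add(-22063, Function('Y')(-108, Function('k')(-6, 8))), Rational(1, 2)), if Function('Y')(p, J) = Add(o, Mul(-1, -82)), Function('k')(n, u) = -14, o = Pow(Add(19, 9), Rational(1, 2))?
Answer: Pow(Add(-21981, Mul(2, Pow(7, Rational(1, 2)))), Rational(1, 2)) ≈ Mul(148.24, I)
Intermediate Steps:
o = Mul(2, Pow(7, Rational(1, 2))) (o = Pow(28, Rational(1, 2)) = Mul(2, Pow(7, Rational(1, 2))) ≈ 5.2915)
Function('Y')(p, J) = Add(82, Mul(2, Pow(7, Rational(1, 2)))) (Function('Y')(p, J) = Add(Mul(2, Pow(7, Rational(1, 2))), Mul(-1, -82)) = Add(Mul(2, Pow(7, Rational(1, 2))), 82) = Add(82, Mul(2, Pow(7, Rational(1, 2)))))
Pow(Add(-22063, Function('Y')(-108, Function('k')(-6, 8))), Rational(1, 2)) = Pow(Add(-22063, Add(82, Mul(2, Pow(7, Rational(1, 2))))), Rational(1, 2)) = Pow(Add(-21981, Mul(2, Pow(7, Rational(1, 2)))), Rational(1, 2))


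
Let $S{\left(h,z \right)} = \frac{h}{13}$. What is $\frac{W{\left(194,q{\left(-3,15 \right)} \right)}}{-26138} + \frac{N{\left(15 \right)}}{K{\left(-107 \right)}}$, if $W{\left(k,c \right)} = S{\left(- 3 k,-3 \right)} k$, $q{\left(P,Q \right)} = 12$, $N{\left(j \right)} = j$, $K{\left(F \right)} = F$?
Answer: $\frac{3492123}{18178979} \approx 0.1921$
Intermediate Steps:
$S{\left(h,z \right)} = \frac{h}{13}$ ($S{\left(h,z \right)} = h \frac{1}{13} = \frac{h}{13}$)
$W{\left(k,c \right)} = - \frac{3 k^{2}}{13}$ ($W{\left(k,c \right)} = \frac{\left(-3\right) k}{13} k = - \frac{3 k}{13} k = - \frac{3 k^{2}}{13}$)
$\frac{W{\left(194,q{\left(-3,15 \right)} \right)}}{-26138} + \frac{N{\left(15 \right)}}{K{\left(-107 \right)}} = \frac{\left(- \frac{3}{13}\right) 194^{2}}{-26138} + \frac{15}{-107} = \left(- \frac{3}{13}\right) 37636 \left(- \frac{1}{26138}\right) + 15 \left(- \frac{1}{107}\right) = \left(- \frac{112908}{13}\right) \left(- \frac{1}{26138}\right) - \frac{15}{107} = \frac{56454}{169897} - \frac{15}{107} = \frac{3492123}{18178979}$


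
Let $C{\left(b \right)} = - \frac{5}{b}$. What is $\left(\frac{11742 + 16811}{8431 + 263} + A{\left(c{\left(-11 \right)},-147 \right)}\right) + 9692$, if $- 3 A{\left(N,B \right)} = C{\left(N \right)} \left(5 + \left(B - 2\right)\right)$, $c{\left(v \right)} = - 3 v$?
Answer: $\frac{132357613}{13662} \approx 9688.0$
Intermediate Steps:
$A{\left(N,B \right)} = \frac{5 \left(3 + B\right)}{3 N}$ ($A{\left(N,B \right)} = - \frac{- \frac{5}{N} \left(5 + \left(B - 2\right)\right)}{3} = - \frac{- \frac{5}{N} \left(5 + \left(-2 + B\right)\right)}{3} = - \frac{- \frac{5}{N} \left(3 + B\right)}{3} = - \frac{\left(-5\right) \frac{1}{N} \left(3 + B\right)}{3} = \frac{5 \left(3 + B\right)}{3 N}$)
$\left(\frac{11742 + 16811}{8431 + 263} + A{\left(c{\left(-11 \right)},-147 \right)}\right) + 9692 = \left(\frac{11742 + 16811}{8431 + 263} + \frac{5 \left(3 - 147\right)}{3 \left(\left(-3\right) \left(-11\right)\right)}\right) + 9692 = \left(\frac{28553}{8694} + \frac{5}{3} \cdot \frac{1}{33} \left(-144\right)\right) + 9692 = \left(28553 \cdot \frac{1}{8694} + \frac{5}{3} \cdot \frac{1}{33} \left(-144\right)\right) + 9692 = \left(\frac{4079}{1242} - \frac{80}{11}\right) + 9692 = - \frac{54491}{13662} + 9692 = \frac{132357613}{13662}$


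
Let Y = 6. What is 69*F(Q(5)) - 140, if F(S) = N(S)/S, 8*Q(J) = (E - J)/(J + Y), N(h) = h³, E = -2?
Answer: -1080779/7744 ≈ -139.56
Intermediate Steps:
Q(J) = (-2 - J)/(8*(6 + J)) (Q(J) = ((-2 - J)/(J + 6))/8 = ((-2 - J)/(6 + J))/8 = (-2 - J)/(8*(6 + J)))
F(S) = S² (F(S) = S³/S = S²)
69*F(Q(5)) - 140 = 69*((-2 - 1*5)/(8*(6 + 5)))² - 140 = 69*((⅛)*(-2 - 5)/11)² - 140 = 69*((⅛)*(1/11)*(-7))² - 140 = 69*(-7/88)² - 140 = 69*(49/7744) - 140 = 3381/7744 - 140 = -1080779/7744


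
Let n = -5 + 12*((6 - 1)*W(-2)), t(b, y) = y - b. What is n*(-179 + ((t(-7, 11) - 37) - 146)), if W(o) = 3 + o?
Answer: -18920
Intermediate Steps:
n = 55 (n = -5 + 12*((6 - 1)*(3 - 2)) = -5 + 12*(5*1) = -5 + 12*5 = -5 + 60 = 55)
n*(-179 + ((t(-7, 11) - 37) - 146)) = 55*(-179 + (((11 - 1*(-7)) - 37) - 146)) = 55*(-179 + (((11 + 7) - 37) - 146)) = 55*(-179 + ((18 - 37) - 146)) = 55*(-179 + (-19 - 146)) = 55*(-179 - 165) = 55*(-344) = -18920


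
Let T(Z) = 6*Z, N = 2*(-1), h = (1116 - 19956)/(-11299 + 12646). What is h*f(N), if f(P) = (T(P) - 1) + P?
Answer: 94200/449 ≈ 209.80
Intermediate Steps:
h = -6280/449 (h = -18840/1347 = -18840*1/1347 = -6280/449 ≈ -13.987)
N = -2
f(P) = -1 + 7*P (f(P) = (6*P - 1) + P = (-1 + 6*P) + P = -1 + 7*P)
h*f(N) = -6280*(-1 + 7*(-2))/449 = -6280*(-1 - 14)/449 = -6280/449*(-15) = 94200/449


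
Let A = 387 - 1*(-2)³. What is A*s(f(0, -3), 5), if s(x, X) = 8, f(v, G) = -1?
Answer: 3160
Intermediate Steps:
A = 395 (A = 387 - 1*(-8) = 387 + 8 = 395)
A*s(f(0, -3), 5) = 395*8 = 3160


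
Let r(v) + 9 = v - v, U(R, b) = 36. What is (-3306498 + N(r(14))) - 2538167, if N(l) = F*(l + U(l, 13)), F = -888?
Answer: -5868641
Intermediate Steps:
r(v) = -9 (r(v) = -9 + (v - v) = -9 + 0 = -9)
N(l) = -31968 - 888*l (N(l) = -888*(l + 36) = -888*(36 + l) = -31968 - 888*l)
(-3306498 + N(r(14))) - 2538167 = (-3306498 + (-31968 - 888*(-9))) - 2538167 = (-3306498 + (-31968 + 7992)) - 2538167 = (-3306498 - 23976) - 2538167 = -3330474 - 2538167 = -5868641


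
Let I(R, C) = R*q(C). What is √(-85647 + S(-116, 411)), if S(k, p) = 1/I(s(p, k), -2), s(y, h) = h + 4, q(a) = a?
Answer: I*√268588978/56 ≈ 292.66*I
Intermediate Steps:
s(y, h) = 4 + h
I(R, C) = C*R (I(R, C) = R*C = C*R)
S(k, p) = 1/(-8 - 2*k) (S(k, p) = 1/(-2*(4 + k)) = 1/(-8 - 2*k))
√(-85647 + S(-116, 411)) = √(-85647 + 1/(2*(-4 - 1*(-116)))) = √(-85647 + 1/(2*(-4 + 116))) = √(-85647 + (½)/112) = √(-85647 + (½)*(1/112)) = √(-85647 + 1/224) = √(-19184927/224) = I*√268588978/56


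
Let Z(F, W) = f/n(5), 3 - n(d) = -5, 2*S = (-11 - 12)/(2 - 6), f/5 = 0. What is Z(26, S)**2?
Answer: 0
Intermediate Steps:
f = 0 (f = 5*0 = 0)
S = 23/8 (S = ((-11 - 12)/(2 - 6))/2 = (-23/(-4))/2 = (-23*(-1/4))/2 = (1/2)*(23/4) = 23/8 ≈ 2.8750)
n(d) = 8 (n(d) = 3 - 1*(-5) = 3 + 5 = 8)
Z(F, W) = 0 (Z(F, W) = 0/8 = 0*(1/8) = 0)
Z(26, S)**2 = 0**2 = 0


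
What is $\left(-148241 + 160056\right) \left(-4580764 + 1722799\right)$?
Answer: $-33766856475$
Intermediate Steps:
$\left(-148241 + 160056\right) \left(-4580764 + 1722799\right) = 11815 \left(-2857965\right) = -33766856475$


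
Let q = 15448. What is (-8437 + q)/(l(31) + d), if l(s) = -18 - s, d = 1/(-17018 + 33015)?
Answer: -37384989/261284 ≈ -143.08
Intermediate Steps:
d = 1/15997 ≈ 6.2512e-5
(-8437 + q)/(l(31) + d) = (-8437 + 15448)/((-18 - 1*31) + 1/15997) = 7011/((-18 - 31) + 1/15997) = 7011/(-49 + 1/15997) = 7011/(-783852/15997) = 7011*(-15997/783852) = -37384989/261284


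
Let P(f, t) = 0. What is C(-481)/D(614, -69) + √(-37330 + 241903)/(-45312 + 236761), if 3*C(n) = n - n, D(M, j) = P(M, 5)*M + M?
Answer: √204573/191449 ≈ 0.0023625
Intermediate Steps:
D(M, j) = M (D(M, j) = 0*M + M = 0 + M = M)
C(n) = 0 (C(n) = (n - n)/3 = (⅓)*0 = 0)
C(-481)/D(614, -69) + √(-37330 + 241903)/(-45312 + 236761) = 0/614 + √(-37330 + 241903)/(-45312 + 236761) = 0*(1/614) + √204573/191449 = 0 + √204573*(1/191449) = 0 + √204573/191449 = √204573/191449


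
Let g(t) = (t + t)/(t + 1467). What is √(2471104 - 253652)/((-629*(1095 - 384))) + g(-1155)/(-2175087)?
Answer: 385/113104524 - 2*√554363/447219 ≈ -0.0033263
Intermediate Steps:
g(t) = 2*t/(1467 + t) (g(t) = (2*t)/(1467 + t) = 2*t/(1467 + t))
√(2471104 - 253652)/((-629*(1095 - 384))) + g(-1155)/(-2175087) = √(2471104 - 253652)/((-629*(1095 - 384))) + (2*(-1155)/(1467 - 1155))/(-2175087) = √2217452/((-629*711)) + (2*(-1155)/312)*(-1/2175087) = (2*√554363)/(-447219) + (2*(-1155)*(1/312))*(-1/2175087) = (2*√554363)*(-1/447219) - 385/52*(-1/2175087) = -2*√554363/447219 + 385/113104524 = 385/113104524 - 2*√554363/447219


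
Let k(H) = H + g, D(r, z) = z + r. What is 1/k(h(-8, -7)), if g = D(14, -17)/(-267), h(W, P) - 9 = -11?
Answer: -89/177 ≈ -0.50282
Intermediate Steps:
D(r, z) = r + z
h(W, P) = -2 (h(W, P) = 9 - 11 = -2)
g = 1/89 (g = (14 - 17)/(-267) = -3*(-1/267) = 1/89 ≈ 0.011236)
k(H) = 1/89 + H (k(H) = H + 1/89 = 1/89 + H)
1/k(h(-8, -7)) = 1/(1/89 - 2) = 1/(-177/89) = -89/177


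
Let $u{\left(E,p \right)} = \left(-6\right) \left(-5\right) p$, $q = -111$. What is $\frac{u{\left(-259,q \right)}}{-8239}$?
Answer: $\frac{3330}{8239} \approx 0.40418$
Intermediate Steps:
$u{\left(E,p \right)} = 30 p$
$\frac{u{\left(-259,q \right)}}{-8239} = \frac{30 \left(-111\right)}{-8239} = \left(-3330\right) \left(- \frac{1}{8239}\right) = \frac{3330}{8239}$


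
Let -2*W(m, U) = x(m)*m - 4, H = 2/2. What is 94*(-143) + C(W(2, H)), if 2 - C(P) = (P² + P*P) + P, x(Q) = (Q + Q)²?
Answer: -13818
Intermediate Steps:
x(Q) = 4*Q² (x(Q) = (2*Q)² = 4*Q²)
H = 1 (H = 2*(½) = 1)
W(m, U) = 2 - 2*m³ (W(m, U) = -((4*m²)*m - 4)/2 = -(4*m³ - 4)/2 = -(-4 + 4*m³)/2 = 2 - 2*m³)
C(P) = 2 - P - 2*P² (C(P) = 2 - ((P² + P*P) + P) = 2 - ((P² + P²) + P) = 2 - (2*P² + P) = 2 - (P + 2*P²) = 2 + (-P - 2*P²) = 2 - P - 2*P²)
94*(-143) + C(W(2, H)) = 94*(-143) + (2 - (2 - 2*2³) - 2*(2 - 2*2³)²) = -13442 + (2 - (2 - 2*8) - 2*(2 - 2*8)²) = -13442 + (2 - (2 - 16) - 2*(2 - 16)²) = -13442 + (2 - 1*(-14) - 2*(-14)²) = -13442 + (2 + 14 - 2*196) = -13442 + (2 + 14 - 392) = -13442 - 376 = -13818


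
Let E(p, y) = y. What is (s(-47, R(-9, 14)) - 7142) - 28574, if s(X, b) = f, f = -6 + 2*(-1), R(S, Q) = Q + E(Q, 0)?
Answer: -35724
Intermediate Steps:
R(S, Q) = Q (R(S, Q) = Q + 0 = Q)
f = -8 (f = -6 - 2 = -8)
s(X, b) = -8
(s(-47, R(-9, 14)) - 7142) - 28574 = (-8 - 7142) - 28574 = -7150 - 28574 = -35724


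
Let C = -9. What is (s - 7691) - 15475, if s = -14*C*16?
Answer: -21150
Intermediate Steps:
s = 2016 (s = -14*(-9)*16 = 126*16 = 2016)
(s - 7691) - 15475 = (2016 - 7691) - 15475 = -5675 - 15475 = -21150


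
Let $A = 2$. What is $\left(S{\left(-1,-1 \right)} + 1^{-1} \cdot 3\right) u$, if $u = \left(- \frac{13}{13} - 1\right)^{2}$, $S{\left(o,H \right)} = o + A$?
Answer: $16$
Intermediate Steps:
$S{\left(o,H \right)} = 2 + o$ ($S{\left(o,H \right)} = o + 2 = 2 + o$)
$u = 4$ ($u = \left(\left(-13\right) \frac{1}{13} - 1\right)^{2} = \left(-1 - 1\right)^{2} = \left(-2\right)^{2} = 4$)
$\left(S{\left(-1,-1 \right)} + 1^{-1} \cdot 3\right) u = \left(\left(2 - 1\right) + 1^{-1} \cdot 3\right) 4 = \left(1 + 1 \cdot 3\right) 4 = \left(1 + 3\right) 4 = 4 \cdot 4 = 16$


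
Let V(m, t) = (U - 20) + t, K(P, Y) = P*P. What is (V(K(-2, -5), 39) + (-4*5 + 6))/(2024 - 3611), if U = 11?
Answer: -16/1587 ≈ -0.010082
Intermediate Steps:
K(P, Y) = P²
V(m, t) = -9 + t (V(m, t) = (11 - 20) + t = -9 + t)
(V(K(-2, -5), 39) + (-4*5 + 6))/(2024 - 3611) = ((-9 + 39) + (-4*5 + 6))/(2024 - 3611) = (30 + (-20 + 6))/(-1587) = (30 - 14)*(-1/1587) = 16*(-1/1587) = -16/1587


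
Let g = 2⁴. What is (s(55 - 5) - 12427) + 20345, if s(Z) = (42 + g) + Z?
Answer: 8026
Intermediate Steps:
g = 16
s(Z) = 58 + Z (s(Z) = (42 + 16) + Z = 58 + Z)
(s(55 - 5) - 12427) + 20345 = ((58 + (55 - 5)) - 12427) + 20345 = ((58 + 50) - 12427) + 20345 = (108 - 12427) + 20345 = -12319 + 20345 = 8026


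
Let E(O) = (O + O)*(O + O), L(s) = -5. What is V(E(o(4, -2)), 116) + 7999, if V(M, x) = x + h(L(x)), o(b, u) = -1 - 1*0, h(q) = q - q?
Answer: 8115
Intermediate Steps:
h(q) = 0
o(b, u) = -1 (o(b, u) = -1 + 0 = -1)
E(O) = 4*O² (E(O) = (2*O)*(2*O) = 4*O²)
V(M, x) = x (V(M, x) = x + 0 = x)
V(E(o(4, -2)), 116) + 7999 = 116 + 7999 = 8115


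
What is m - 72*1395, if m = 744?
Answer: -99696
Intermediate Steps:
m - 72*1395 = 744 - 72*1395 = 744 - 100440 = -99696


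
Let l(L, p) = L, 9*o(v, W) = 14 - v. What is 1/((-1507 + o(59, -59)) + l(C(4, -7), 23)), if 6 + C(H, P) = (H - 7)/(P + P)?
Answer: -14/21249 ≈ -0.00065885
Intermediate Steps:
o(v, W) = 14/9 - v/9 (o(v, W) = (14 - v)/9 = 14/9 - v/9)
C(H, P) = -6 + (-7 + H)/(2*P) (C(H, P) = -6 + (H - 7)/(P + P) = -6 + (-7 + H)/((2*P)) = -6 + (-7 + H)*(1/(2*P)) = -6 + (-7 + H)/(2*P))
1/((-1507 + o(59, -59)) + l(C(4, -7), 23)) = 1/((-1507 + (14/9 - 1/9*59)) + (1/2)*(-7 + 4 - 12*(-7))/(-7)) = 1/((-1507 + (14/9 - 59/9)) + (1/2)*(-1/7)*(-7 + 4 + 84)) = 1/((-1507 - 5) + (1/2)*(-1/7)*81) = 1/(-1512 - 81/14) = 1/(-21249/14) = -14/21249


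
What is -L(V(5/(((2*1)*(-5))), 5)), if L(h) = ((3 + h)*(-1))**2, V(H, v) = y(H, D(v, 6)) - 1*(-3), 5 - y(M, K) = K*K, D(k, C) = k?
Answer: -196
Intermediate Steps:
y(M, K) = 5 - K**2 (y(M, K) = 5 - K*K = 5 - K**2)
V(H, v) = 8 - v**2 (V(H, v) = (5 - v**2) - 1*(-3) = (5 - v**2) + 3 = 8 - v**2)
L(h) = (-3 - h)**2
-L(V(5/(((2*1)*(-5))), 5)) = -(3 + (8 - 1*5**2))**2 = -(3 + (8 - 1*25))**2 = -(3 + (8 - 25))**2 = -(3 - 17)**2 = -1*(-14)**2 = -1*196 = -196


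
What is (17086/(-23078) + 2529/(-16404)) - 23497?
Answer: -1482605576745/63095252 ≈ -23498.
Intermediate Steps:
(17086/(-23078) + 2529/(-16404)) - 23497 = (17086*(-1/23078) + 2529*(-1/16404)) - 23497 = (-8543/11539 - 843/5468) - 23497 = -56440501/63095252 - 23497 = -1482605576745/63095252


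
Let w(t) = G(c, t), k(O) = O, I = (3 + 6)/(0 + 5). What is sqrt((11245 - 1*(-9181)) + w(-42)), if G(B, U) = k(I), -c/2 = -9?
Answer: sqrt(510695)/5 ≈ 142.93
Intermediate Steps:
c = 18 (c = -2*(-9) = 18)
I = 9/5 ≈ 1.8000
G(B, U) = 9/5
w(t) = 9/5
sqrt((11245 - 1*(-9181)) + w(-42)) = sqrt((11245 - 1*(-9181)) + 9/5) = sqrt((11245 + 9181) + 9/5) = sqrt(20426 + 9/5) = sqrt(102139/5) = sqrt(510695)/5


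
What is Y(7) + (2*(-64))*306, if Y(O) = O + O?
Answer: -39154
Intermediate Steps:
Y(O) = 2*O
Y(7) + (2*(-64))*306 = 2*7 + (2*(-64))*306 = 14 - 128*306 = 14 - 39168 = -39154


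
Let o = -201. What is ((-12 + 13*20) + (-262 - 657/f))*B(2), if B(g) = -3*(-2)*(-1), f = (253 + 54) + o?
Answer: 6423/53 ≈ 121.19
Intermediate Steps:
f = 106 (f = (253 + 54) - 201 = 307 - 201 = 106)
B(g) = -6 (B(g) = 6*(-1) = -6)
((-12 + 13*20) + (-262 - 657/f))*B(2) = ((-12 + 13*20) + (-262 - 657/106))*(-6) = ((-12 + 260) + (-262 - 657*1/106))*(-6) = (248 + (-262 - 657/106))*(-6) = (248 - 28429/106)*(-6) = -2141/106*(-6) = 6423/53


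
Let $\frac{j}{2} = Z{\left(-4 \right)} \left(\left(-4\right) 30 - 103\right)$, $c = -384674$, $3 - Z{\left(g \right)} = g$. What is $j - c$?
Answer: $381552$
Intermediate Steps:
$Z{\left(g \right)} = 3 - g$
$j = -3122$ ($j = 2 \left(3 - -4\right) \left(\left(-4\right) 30 - 103\right) = 2 \left(3 + 4\right) \left(-120 - 103\right) = 2 \cdot 7 \left(-223\right) = 2 \left(-1561\right) = -3122$)
$j - c = -3122 - -384674 = -3122 + 384674 = 381552$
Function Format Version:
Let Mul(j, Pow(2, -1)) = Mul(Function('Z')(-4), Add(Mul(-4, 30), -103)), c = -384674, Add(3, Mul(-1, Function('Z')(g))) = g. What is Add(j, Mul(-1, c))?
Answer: 381552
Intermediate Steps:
Function('Z')(g) = Add(3, Mul(-1, g))
j = -3122 (j = Mul(2, Mul(Add(3, Mul(-1, -4)), Add(Mul(-4, 30), -103))) = Mul(2, Mul(Add(3, 4), Add(-120, -103))) = Mul(2, Mul(7, -223)) = Mul(2, -1561) = -3122)
Add(j, Mul(-1, c)) = Add(-3122, Mul(-1, -384674)) = Add(-3122, 384674) = 381552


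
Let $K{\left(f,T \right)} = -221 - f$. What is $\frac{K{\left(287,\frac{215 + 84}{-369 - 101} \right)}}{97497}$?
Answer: $- \frac{508}{97497} \approx -0.0052104$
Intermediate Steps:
$\frac{K{\left(287,\frac{215 + 84}{-369 - 101} \right)}}{97497} = \frac{-221 - 287}{97497} = \left(-221 - 287\right) \frac{1}{97497} = \left(-508\right) \frac{1}{97497} = - \frac{508}{97497}$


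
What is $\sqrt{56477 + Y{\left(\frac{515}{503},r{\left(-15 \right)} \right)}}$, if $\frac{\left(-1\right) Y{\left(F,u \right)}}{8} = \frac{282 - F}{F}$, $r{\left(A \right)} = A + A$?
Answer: $\frac{\sqrt{14396828605}}{515} \approx 232.98$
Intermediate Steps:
$r{\left(A \right)} = 2 A$
$Y{\left(F,u \right)} = - \frac{8 \left(282 - F\right)}{F}$ ($Y{\left(F,u \right)} = - 8 \frac{282 - F}{F} = - \frac{8 \left(282 - F\right)}{F}$)
$\sqrt{56477 + Y{\left(\frac{515}{503},r{\left(-15 \right)} \right)}} = \sqrt{56477 + \left(8 - \frac{2256}{515 \cdot \frac{1}{503}}\right)} = \sqrt{56477 + \left(8 - \frac{2256}{\frac{515}{503}}\right)} = \sqrt{56477 + \left(8 - \frac{1134768}{515}\right)} = \sqrt{56477 - \frac{1130648}{515}} = \sqrt{\frac{27955007}{515}} = \frac{\sqrt{14396828605}}{515}$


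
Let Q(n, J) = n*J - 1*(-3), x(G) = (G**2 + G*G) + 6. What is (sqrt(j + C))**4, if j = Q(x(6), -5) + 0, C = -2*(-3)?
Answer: 145161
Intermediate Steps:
x(G) = 6 + 2*G**2 (x(G) = (G**2 + G**2) + 6 = 2*G**2 + 6 = 6 + 2*G**2)
Q(n, J) = 3 + J*n (Q(n, J) = J*n + 3 = 3 + J*n)
C = 6
j = -387 (j = (3 - 5*(6 + 2*6**2)) + 0 = (3 - 5*(6 + 2*36)) + 0 = (3 - 5*(6 + 72)) + 0 = (3 - 5*78) + 0 = (3 - 390) + 0 = -387 + 0 = -387)
(sqrt(j + C))**4 = (sqrt(-387 + 6))**4 = (sqrt(-381))**4 = (I*sqrt(381))**4 = 145161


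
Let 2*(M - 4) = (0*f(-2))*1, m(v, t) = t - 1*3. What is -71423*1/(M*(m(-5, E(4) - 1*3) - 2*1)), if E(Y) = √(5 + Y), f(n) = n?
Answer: 71423/20 ≈ 3571.1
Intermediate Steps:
m(v, t) = -3 + t (m(v, t) = t - 3 = -3 + t)
M = 4 (M = 4 + ((0*(-2))*1)/2 = 4 + (0*1)/2 = 4 + (½)*0 = 4 + 0 = 4)
-71423*1/(M*(m(-5, E(4) - 1*3) - 2*1)) = -71423*1/(4*((-3 + (√(5 + 4) - 1*3)) - 2*1)) = -71423*1/(4*((-3 + (√9 - 3)) - 2)) = -71423*1/(4*((-3 + (3 - 3)) - 2)) = -71423*1/(4*((-3 + 0) - 2)) = -71423*1/(4*(-3 - 2)) = -71423/((-5*4)) = -71423/(-20) = -71423*(-1/20) = 71423/20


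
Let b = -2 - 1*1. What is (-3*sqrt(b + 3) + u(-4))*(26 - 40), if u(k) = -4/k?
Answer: -14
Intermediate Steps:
b = -3 (b = -2 - 1 = -3)
(-3*sqrt(b + 3) + u(-4))*(26 - 40) = (-3*sqrt(-3 + 3) - 4/(-4))*(26 - 40) = (-3*sqrt(0) - 4*(-1/4))*(-14) = (-3*0 + 1)*(-14) = (0 + 1)*(-14) = 1*(-14) = -14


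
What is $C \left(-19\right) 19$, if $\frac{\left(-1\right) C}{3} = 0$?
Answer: $0$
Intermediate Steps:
$C = 0$ ($C = \left(-3\right) 0 = 0$)
$C \left(-19\right) 19 = 0 \left(-19\right) 19 = 0 \cdot 19 = 0$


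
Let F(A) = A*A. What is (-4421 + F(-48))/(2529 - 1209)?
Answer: -2117/1320 ≈ -1.6038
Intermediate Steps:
F(A) = A²
(-4421 + F(-48))/(2529 - 1209) = (-4421 + (-48)²)/(2529 - 1209) = (-4421 + 2304)/1320 = -2117*1/1320 = -2117/1320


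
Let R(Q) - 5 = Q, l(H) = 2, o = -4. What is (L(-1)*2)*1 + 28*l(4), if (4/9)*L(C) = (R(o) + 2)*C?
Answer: 85/2 ≈ 42.500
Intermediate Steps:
R(Q) = 5 + Q
L(C) = 27*C/4 (L(C) = 9*(((5 - 4) + 2)*C)/4 = 9*((1 + 2)*C)/4 = 9*(3*C)/4 = 27*C/4)
(L(-1)*2)*1 + 28*l(4) = (((27/4)*(-1))*2)*1 + 28*2 = -27/4*2*1 + 56 = -27/2*1 + 56 = -27/2 + 56 = 85/2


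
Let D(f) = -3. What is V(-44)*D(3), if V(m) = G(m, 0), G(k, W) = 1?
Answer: -3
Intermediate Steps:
V(m) = 1
V(-44)*D(3) = 1*(-3) = -3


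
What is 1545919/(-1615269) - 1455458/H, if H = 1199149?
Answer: -4204743411133/1936948206081 ≈ -2.1708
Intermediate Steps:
1545919/(-1615269) - 1455458/H = 1545919/(-1615269) - 1455458/1199149 = 1545919*(-1/1615269) - 1455458*1/1199149 = -1545919/1615269 - 1455458/1199149 = -4204743411133/1936948206081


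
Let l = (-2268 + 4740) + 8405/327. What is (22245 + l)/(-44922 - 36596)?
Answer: -4045432/13328193 ≈ -0.30352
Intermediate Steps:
l = 816749/327 (l = 2472 + 8405*(1/327) = 2472 + 8405/327 = 816749/327 ≈ 2497.7)
(22245 + l)/(-44922 - 36596) = (22245 + 816749/327)/(-44922 - 36596) = (8090864/327)/(-81518) = (8090864/327)*(-1/81518) = -4045432/13328193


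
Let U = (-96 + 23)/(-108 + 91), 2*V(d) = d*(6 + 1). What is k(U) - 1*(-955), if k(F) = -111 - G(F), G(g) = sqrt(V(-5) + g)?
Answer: 844 - I*sqrt(15266)/34 ≈ 844.0 - 3.634*I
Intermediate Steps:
V(d) = 7*d/2 (V(d) = (d*(6 + 1))/2 = (d*7)/2 = (7*d)/2 = 7*d/2)
U = 73/17 (U = -73/(-17) = -73*(-1/17) = 73/17 ≈ 4.2941)
G(g) = sqrt(-35/2 + g) (G(g) = sqrt((7/2)*(-5) + g) = sqrt(-35/2 + g))
k(F) = -111 - sqrt(-70 + 4*F)/2
k(U) - 1*(-955) = (-111 - sqrt(-70 + 4*(73/17))/2) - 1*(-955) = (-111 - sqrt(-70 + 292/17)/2) + 955 = (-111 - I*sqrt(15266)/34) + 955 = 844 - I*sqrt(15266)/34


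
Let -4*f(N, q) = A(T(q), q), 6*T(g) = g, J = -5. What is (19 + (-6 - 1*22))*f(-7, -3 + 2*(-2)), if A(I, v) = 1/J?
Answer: -9/20 ≈ -0.45000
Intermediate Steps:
T(g) = g/6
A(I, v) = -⅕ (A(I, v) = 1/(-5) = 1*(-⅕) = -⅕)
f(N, q) = 1/20 (f(N, q) = -¼*(-⅕) = 1/20)
(19 + (-6 - 1*22))*f(-7, -3 + 2*(-2)) = (19 + (-6 - 1*22))*(1/20) = (19 + (-6 - 22))*(1/20) = (19 - 28)*(1/20) = -9*1/20 = -9/20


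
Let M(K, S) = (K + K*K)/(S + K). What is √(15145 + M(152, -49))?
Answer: √163068673/103 ≈ 123.98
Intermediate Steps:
M(K, S) = (K + K²)/(K + S)
√(15145 + M(152, -49)) = √(15145 + 152*(1 + 152)/(152 - 49)) = √(15145 + 152*153/103) = √(15145 + 152*(1/103)*153) = √(15145 + 23256/103) = √(1583191/103) = √163068673/103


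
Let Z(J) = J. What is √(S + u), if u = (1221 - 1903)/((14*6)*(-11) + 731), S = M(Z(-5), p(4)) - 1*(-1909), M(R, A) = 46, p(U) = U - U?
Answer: √72953421/193 ≈ 44.255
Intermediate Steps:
p(U) = 0
S = 1955 (S = 46 - 1*(-1909) = 46 + 1909 = 1955)
u = 682/193 (u = -682/(84*(-11) + 731) = -682/(-924 + 731) = -682/(-193) = -682*(-1/193) = 682/193 ≈ 3.5337)
√(S + u) = √(1955 + 682/193) = √(377997/193) = √72953421/193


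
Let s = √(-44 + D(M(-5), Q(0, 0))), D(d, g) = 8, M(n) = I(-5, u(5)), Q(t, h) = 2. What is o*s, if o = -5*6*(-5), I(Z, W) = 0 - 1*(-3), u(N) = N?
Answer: 900*I ≈ 900.0*I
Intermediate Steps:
I(Z, W) = 3 (I(Z, W) = 0 + 3 = 3)
M(n) = 3
s = 6*I (s = √(-44 + 8) = √(-36) = 6*I ≈ 6.0*I)
o = 150 (o = -30*(-5) = 150)
o*s = 150*(6*I) = 900*I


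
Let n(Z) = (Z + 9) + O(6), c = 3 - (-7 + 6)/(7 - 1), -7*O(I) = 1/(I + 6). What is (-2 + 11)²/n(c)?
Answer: 6804/1021 ≈ 6.6641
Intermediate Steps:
O(I) = -1/(7*(6 + I)) (O(I) = -1/(7*(I + 6)) = -1/(7*(6 + I)))
c = 19/6 (c = 3 - (-1)/6 = 3 - 1*(-⅙) = 3 + ⅙ = 19/6 ≈ 3.1667)
n(Z) = 755/84 + Z (n(Z) = (Z + 9) - 1/(42 + 7*6) = (9 + Z) - 1/(42 + 42) = (9 + Z) - 1/84 = 755/84 + Z)
(-2 + 11)²/n(c) = (-2 + 11)²/(755/84 + 19/6) = 9²/(1021/84) = 81*(84/1021) = 6804/1021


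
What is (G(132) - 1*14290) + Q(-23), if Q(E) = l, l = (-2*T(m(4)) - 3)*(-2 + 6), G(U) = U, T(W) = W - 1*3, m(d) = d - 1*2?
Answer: -14162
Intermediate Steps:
m(d) = -2 + d (m(d) = d - 2 = -2 + d)
T(W) = -3 + W (T(W) = W - 3 = -3 + W)
l = -4 (l = (-2*(-3 + (-2 + 4)) - 3)*(-2 + 6) = (-2*(-3 + 2) - 3)*4 = (-2*(-1) - 3)*4 = (2 - 3)*4 = -1*4 = -4)
Q(E) = -4
(G(132) - 1*14290) + Q(-23) = (132 - 1*14290) - 4 = (132 - 14290) - 4 = -14158 - 4 = -14162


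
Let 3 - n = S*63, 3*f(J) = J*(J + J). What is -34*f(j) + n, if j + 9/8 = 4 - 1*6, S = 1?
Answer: -13505/48 ≈ -281.35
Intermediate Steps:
j = -25/8 (j = -9/8 + (4 - 1*6) = -9/8 + (4 - 6) = -9/8 - 2 = -25/8 ≈ -3.1250)
f(J) = 2*J²/3 (f(J) = (J*(J + J))/3 = (J*(2*J))/3 = (2*J²)/3 = 2*J²/3)
n = -60 (n = 3 - 63 = -60)
-34*f(j) + n = -68*(-25/8)²/3 - 60 = -68*625/(3*64) - 60 = -34*625/96 - 60 = -10625/48 - 60 = -13505/48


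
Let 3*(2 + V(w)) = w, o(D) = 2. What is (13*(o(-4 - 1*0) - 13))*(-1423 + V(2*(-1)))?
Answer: 611611/3 ≈ 2.0387e+5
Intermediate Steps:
V(w) = -2 + w/3
(13*(o(-4 - 1*0) - 13))*(-1423 + V(2*(-1))) = (13*(2 - 13))*(-1423 + (-2 + (2*(-1))/3)) = (13*(-11))*(-1423 + (-2 + (⅓)*(-2))) = -143*(-1423 + (-2 - ⅔)) = -143*(-1423 - 8/3) = -143*(-4277/3) = 611611/3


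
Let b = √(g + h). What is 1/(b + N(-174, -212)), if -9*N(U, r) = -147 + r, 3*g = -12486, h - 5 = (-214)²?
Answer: -3231/3243878 + 81*√41639/3243878 ≈ 0.0040993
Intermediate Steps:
h = 45801 (h = 5 + (-214)² = 5 + 45796 = 45801)
g = -4162 (g = (⅓)*(-12486) = -4162)
N(U, r) = 49/3 - r/9 (N(U, r) = -(-147 + r)/9 = 49/3 - r/9)
b = √41639 (b = √(-4162 + 45801) = √41639 ≈ 204.06)
1/(b + N(-174, -212)) = 1/(√41639 + (49/3 - ⅑*(-212))) = 1/(√41639 + (49/3 + 212/9)) = 1/(√41639 + 359/9) = 1/(359/9 + √41639)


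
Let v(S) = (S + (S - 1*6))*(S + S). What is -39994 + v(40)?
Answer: -34074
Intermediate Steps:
v(S) = 2*S*(-6 + 2*S) (v(S) = (S + (S - 6))*(2*S) = (S + (-6 + S))*(2*S) = (-6 + 2*S)*(2*S) = 2*S*(-6 + 2*S))
-39994 + v(40) = -39994 + 4*40*(-3 + 40) = -39994 + 4*40*37 = -39994 + 5920 = -34074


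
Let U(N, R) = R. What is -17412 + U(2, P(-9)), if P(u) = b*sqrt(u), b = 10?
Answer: -17412 + 30*I ≈ -17412.0 + 30.0*I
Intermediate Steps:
P(u) = 10*sqrt(u)
-17412 + U(2, P(-9)) = -17412 + 10*sqrt(-9) = -17412 + 10*(3*I) = -17412 + 30*I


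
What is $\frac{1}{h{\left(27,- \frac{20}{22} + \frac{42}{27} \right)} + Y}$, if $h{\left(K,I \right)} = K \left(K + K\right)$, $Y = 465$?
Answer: $\frac{1}{1923} \approx 0.00052002$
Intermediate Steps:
$h{\left(K,I \right)} = 2 K^{2}$ ($h{\left(K,I \right)} = K 2 K = 2 K^{2}$)
$\frac{1}{h{\left(27,- \frac{20}{22} + \frac{42}{27} \right)} + Y} = \frac{1}{2 \cdot 27^{2} + 465} = \frac{1}{2 \cdot 729 + 465} = \frac{1}{1458 + 465} = \frac{1}{1923}$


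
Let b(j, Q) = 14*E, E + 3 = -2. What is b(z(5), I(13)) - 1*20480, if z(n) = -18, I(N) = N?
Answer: -20550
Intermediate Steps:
E = -5 (E = -3 - 2 = -5)
b(j, Q) = -70 (b(j, Q) = 14*(-5) = -70)
b(z(5), I(13)) - 1*20480 = -70 - 1*20480 = -70 - 20480 = -20550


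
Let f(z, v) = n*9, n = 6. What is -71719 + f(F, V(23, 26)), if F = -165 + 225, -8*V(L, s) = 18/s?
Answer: -71665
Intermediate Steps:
V(L, s) = -9/(4*s)
F = 60
f(z, v) = 54 (f(z, v) = 6*9 = 54)
-71719 + f(F, V(23, 26)) = -71719 + 54 = -71665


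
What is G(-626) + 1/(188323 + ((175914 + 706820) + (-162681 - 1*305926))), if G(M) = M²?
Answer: 236085696201/602450 ≈ 3.9188e+5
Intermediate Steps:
G(-626) + 1/(188323 + ((175914 + 706820) + (-162681 - 1*305926))) = (-626)² + 1/(188323 + ((175914 + 706820) + (-162681 - 1*305926))) = 391876 + 1/(188323 + (882734 + (-162681 - 305926))) = 391876 + 1/(188323 + (882734 - 468607)) = 391876 + 1/(188323 + 414127) = 391876 + 1/602450 = 236085696201/602450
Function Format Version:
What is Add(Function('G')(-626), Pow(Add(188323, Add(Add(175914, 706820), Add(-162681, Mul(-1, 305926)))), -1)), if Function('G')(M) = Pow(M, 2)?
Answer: Rational(236085696201, 602450) ≈ 3.9188e+5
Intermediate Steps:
Add(Function('G')(-626), Pow(Add(188323, Add(Add(175914, 706820), Add(-162681, Mul(-1, 305926)))), -1)) = Add(Pow(-626, 2), Pow(Add(188323, Add(Add(175914, 706820), Add(-162681, Mul(-1, 305926)))), -1)) = Add(391876, Pow(Add(188323, Add(882734, Add(-162681, -305926))), -1)) = Add(391876, Pow(Add(188323, Add(882734, -468607)), -1)) = Add(391876, Pow(Add(188323, 414127), -1)) = Add(391876, Pow(602450, -1)) = Add(391876, Rational(1, 602450)) = Rational(236085696201, 602450)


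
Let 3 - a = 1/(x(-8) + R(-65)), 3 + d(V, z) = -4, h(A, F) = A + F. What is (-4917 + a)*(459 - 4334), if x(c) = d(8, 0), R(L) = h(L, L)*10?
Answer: 24887563375/1307 ≈ 1.9042e+7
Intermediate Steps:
d(V, z) = -7 (d(V, z) = -3 - 4 = -7)
R(L) = 20*L (R(L) = (L + L)*10 = (2*L)*10 = 20*L)
x(c) = -7
a = 3922/1307 (a = 3 - 1/(-7 + 20*(-65)) = 3 - 1/(-7 - 1300) = 3 - 1/(-1307) = 3 - 1*(-1/1307) = 3 + 1/1307 = 3922/1307 ≈ 3.0008)
(-4917 + a)*(459 - 4334) = (-4917 + 3922/1307)*(459 - 4334) = -6422597/1307*(-3875) = 24887563375/1307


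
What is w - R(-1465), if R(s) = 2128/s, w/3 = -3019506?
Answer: -13270726742/1465 ≈ -9.0585e+6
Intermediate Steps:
w = -9058518 (w = 3*(-3019506) = -9058518)
w - R(-1465) = -9058518 - 2128/(-1465) = -9058518 - 2128*(-1)/1465 = -9058518 - 1*(-2128/1465) = -9058518 + 2128/1465 = -13270726742/1465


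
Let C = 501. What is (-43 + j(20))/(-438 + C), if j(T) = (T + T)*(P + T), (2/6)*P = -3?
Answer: 397/63 ≈ 6.3016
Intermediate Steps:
P = -9 (P = 3*(-3) = -9)
j(T) = 2*T*(-9 + T) (j(T) = (T + T)*(-9 + T) = (2*T)*(-9 + T) = 2*T*(-9 + T))
(-43 + j(20))/(-438 + C) = (-43 + 2*20*(-9 + 20))/(-438 + 501) = (-43 + 2*20*11)/63 = (-43 + 440)*(1/63) = 397*(1/63) = 397/63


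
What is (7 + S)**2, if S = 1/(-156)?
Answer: 1190281/24336 ≈ 48.910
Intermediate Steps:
S = -1/156 ≈ -0.0064103
(7 + S)**2 = (7 - 1/156)**2 = (1091/156)**2 = 1190281/24336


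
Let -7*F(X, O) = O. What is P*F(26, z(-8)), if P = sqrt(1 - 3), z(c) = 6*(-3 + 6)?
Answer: -18*I*sqrt(2)/7 ≈ -3.6366*I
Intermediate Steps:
z(c) = 18 (z(c) = 6*3 = 18)
F(X, O) = -O/7
P = I*sqrt(2) (P = sqrt(-2) = I*sqrt(2) ≈ 1.4142*I)
P*F(26, z(-8)) = (I*sqrt(2))*(-1/7*18) = (I*sqrt(2))*(-18/7) = -18*I*sqrt(2)/7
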